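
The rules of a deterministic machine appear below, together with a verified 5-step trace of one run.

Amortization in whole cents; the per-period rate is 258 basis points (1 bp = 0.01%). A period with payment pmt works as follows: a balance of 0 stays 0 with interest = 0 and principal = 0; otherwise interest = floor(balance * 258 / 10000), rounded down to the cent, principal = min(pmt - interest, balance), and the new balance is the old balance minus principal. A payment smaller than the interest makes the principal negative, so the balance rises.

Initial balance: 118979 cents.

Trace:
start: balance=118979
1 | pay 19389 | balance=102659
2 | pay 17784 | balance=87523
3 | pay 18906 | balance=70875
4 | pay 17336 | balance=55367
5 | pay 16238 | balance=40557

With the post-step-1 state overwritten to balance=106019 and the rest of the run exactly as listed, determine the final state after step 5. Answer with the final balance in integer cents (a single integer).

44278

state after step 1 := balance=106019
2 | pay 17784 | balance=90970
3 | pay 18906 | balance=74411
4 | pay 17336 | balance=58994
5 | pay 16238 | balance=44278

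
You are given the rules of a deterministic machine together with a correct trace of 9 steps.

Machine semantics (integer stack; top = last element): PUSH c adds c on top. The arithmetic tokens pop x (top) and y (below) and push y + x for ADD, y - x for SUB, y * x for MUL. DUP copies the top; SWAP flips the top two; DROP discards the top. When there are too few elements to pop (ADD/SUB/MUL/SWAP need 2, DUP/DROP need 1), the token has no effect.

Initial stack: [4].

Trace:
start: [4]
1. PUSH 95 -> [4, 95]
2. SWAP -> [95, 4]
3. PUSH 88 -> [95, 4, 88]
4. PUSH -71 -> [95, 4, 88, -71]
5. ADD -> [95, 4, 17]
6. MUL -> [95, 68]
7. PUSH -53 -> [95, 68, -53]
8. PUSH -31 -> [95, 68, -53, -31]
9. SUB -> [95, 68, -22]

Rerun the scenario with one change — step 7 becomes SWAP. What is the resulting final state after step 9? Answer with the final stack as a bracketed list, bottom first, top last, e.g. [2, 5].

[68, 126]

(re-executing from step 7 with the substitution; state before step 7: [95, 68])
7. SWAP -> [68, 95]
8. PUSH -31 -> [68, 95, -31]
9. SUB -> [68, 126]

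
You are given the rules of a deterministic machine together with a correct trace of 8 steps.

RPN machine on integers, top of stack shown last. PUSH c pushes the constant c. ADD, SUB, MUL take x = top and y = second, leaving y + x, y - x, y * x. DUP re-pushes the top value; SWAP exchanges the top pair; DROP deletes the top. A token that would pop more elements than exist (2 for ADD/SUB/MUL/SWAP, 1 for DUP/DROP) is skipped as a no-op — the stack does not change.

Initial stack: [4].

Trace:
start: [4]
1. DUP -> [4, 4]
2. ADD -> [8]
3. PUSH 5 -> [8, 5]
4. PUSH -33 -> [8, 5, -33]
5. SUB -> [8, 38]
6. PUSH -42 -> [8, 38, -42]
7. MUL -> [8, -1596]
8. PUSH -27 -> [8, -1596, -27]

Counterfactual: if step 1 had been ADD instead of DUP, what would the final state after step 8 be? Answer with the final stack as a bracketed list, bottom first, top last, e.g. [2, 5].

[4, -1596, -27]

(re-executing from step 1 with the substitution; state before step 1: [4])
1. ADD -> [4]
2. ADD -> [4]
3. PUSH 5 -> [4, 5]
4. PUSH -33 -> [4, 5, -33]
5. SUB -> [4, 38]
6. PUSH -42 -> [4, 38, -42]
7. MUL -> [4, -1596]
8. PUSH -27 -> [4, -1596, -27]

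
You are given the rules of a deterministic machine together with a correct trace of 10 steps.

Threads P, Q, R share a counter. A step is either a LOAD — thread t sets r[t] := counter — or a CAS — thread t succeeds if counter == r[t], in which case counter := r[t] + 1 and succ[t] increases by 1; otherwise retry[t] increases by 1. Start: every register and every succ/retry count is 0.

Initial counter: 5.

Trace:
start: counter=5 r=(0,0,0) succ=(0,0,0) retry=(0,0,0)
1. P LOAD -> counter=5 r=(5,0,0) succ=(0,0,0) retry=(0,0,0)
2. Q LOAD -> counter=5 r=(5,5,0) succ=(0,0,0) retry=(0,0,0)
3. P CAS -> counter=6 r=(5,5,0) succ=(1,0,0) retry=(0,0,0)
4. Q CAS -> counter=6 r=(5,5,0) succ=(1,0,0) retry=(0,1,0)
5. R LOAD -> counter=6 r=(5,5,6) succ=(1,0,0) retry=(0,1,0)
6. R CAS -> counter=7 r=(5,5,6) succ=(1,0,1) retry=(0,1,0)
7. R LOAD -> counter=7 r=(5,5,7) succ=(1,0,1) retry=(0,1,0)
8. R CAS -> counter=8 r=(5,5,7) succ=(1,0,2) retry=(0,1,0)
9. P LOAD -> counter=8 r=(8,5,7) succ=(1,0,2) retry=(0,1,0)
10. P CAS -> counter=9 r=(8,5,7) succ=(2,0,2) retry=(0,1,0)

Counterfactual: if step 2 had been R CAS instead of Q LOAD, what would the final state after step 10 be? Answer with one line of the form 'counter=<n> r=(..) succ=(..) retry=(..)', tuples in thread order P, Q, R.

(re-executing from step 2 with the substitution; state before step 2: counter=5 r=(5,0,0) succ=(0,0,0) retry=(0,0,0))
2. R CAS -> counter=5 r=(5,0,0) succ=(0,0,0) retry=(0,0,1)
3. P CAS -> counter=6 r=(5,0,0) succ=(1,0,0) retry=(0,0,1)
4. Q CAS -> counter=6 r=(5,0,0) succ=(1,0,0) retry=(0,1,1)
5. R LOAD -> counter=6 r=(5,0,6) succ=(1,0,0) retry=(0,1,1)
6. R CAS -> counter=7 r=(5,0,6) succ=(1,0,1) retry=(0,1,1)
7. R LOAD -> counter=7 r=(5,0,7) succ=(1,0,1) retry=(0,1,1)
8. R CAS -> counter=8 r=(5,0,7) succ=(1,0,2) retry=(0,1,1)
9. P LOAD -> counter=8 r=(8,0,7) succ=(1,0,2) retry=(0,1,1)
10. P CAS -> counter=9 r=(8,0,7) succ=(2,0,2) retry=(0,1,1)

counter=9 r=(8,0,7) succ=(2,0,2) retry=(0,1,1)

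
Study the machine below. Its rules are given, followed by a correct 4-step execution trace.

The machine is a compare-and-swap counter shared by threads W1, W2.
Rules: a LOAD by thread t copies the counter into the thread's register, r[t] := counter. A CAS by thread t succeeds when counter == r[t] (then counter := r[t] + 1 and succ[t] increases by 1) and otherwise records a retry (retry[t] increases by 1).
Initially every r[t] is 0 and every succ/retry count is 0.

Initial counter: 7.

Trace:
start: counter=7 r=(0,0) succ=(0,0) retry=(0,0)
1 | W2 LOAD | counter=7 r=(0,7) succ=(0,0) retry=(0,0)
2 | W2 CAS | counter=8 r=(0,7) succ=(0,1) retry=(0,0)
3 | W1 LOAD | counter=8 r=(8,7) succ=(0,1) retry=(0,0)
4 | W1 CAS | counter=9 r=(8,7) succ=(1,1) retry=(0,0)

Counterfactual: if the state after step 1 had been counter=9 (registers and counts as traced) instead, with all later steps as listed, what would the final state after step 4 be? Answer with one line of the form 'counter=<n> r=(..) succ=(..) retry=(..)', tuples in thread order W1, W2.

counter=10 r=(9,7) succ=(1,0) retry=(0,1)

state after step 1 := counter=9 r=(0,7) succ=(0,0) retry=(0,0)
2 | W2 CAS | counter=9 r=(0,7) succ=(0,0) retry=(0,1)
3 | W1 LOAD | counter=9 r=(9,7) succ=(0,0) retry=(0,1)
4 | W1 CAS | counter=10 r=(9,7) succ=(1,0) retry=(0,1)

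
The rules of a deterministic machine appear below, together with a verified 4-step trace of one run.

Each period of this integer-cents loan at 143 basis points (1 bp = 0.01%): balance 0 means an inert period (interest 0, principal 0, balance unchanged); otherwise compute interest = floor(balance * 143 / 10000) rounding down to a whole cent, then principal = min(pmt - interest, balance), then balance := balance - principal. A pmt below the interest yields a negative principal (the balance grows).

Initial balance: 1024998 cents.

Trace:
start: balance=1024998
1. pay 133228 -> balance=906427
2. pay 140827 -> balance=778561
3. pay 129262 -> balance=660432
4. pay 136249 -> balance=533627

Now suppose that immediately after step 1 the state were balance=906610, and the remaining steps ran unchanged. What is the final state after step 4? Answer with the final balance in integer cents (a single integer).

state after step 1 := balance=906610
2. pay 140827 -> balance=778747
3. pay 129262 -> balance=660621
4. pay 136249 -> balance=533818

533818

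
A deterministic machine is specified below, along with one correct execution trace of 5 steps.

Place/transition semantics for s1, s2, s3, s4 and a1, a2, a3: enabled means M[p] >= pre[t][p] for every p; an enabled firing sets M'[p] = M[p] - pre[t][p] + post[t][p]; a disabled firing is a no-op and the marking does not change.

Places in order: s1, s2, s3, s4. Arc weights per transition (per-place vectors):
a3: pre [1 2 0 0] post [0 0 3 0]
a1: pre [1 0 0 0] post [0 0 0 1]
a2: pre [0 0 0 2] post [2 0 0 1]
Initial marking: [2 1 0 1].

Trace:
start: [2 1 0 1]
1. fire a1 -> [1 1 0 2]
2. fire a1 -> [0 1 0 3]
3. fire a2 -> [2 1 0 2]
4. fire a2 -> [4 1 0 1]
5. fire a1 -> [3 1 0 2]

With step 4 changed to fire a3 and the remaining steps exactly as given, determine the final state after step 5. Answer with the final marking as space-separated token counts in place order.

1 1 0 3

(re-executing from step 4 with the substitution; state before step 4: [2 1 0 2])
4. fire a3 -> [2 1 0 2]
5. fire a1 -> [1 1 0 3]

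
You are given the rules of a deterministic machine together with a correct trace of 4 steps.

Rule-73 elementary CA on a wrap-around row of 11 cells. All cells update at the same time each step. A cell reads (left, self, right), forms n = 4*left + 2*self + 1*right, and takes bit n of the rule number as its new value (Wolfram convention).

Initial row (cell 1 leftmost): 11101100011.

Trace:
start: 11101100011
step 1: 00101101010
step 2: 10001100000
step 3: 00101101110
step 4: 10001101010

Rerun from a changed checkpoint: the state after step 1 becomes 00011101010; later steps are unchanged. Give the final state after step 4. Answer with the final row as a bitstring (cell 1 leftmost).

11011101010

state after step 1 := 00011101010
step 2: 11010100000
step 3: 11000001110
step 4: 11011101010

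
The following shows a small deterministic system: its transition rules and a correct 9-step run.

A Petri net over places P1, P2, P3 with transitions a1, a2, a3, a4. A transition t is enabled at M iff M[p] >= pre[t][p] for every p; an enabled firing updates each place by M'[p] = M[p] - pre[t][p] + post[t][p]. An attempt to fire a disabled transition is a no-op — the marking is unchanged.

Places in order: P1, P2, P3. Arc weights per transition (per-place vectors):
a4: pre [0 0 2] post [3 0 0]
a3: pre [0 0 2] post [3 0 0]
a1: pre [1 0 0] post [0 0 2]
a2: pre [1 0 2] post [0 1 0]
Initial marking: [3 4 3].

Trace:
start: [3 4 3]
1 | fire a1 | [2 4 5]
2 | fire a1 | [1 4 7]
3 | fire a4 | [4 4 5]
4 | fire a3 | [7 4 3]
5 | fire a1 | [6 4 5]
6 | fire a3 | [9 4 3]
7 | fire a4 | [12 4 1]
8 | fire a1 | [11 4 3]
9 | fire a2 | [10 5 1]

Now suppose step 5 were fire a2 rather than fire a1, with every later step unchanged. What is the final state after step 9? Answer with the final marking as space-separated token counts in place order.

(re-executing from step 5 with the substitution; state before step 5: [7 4 3])
5 | fire a2 | [6 5 1]
6 | fire a3 | [6 5 1]
7 | fire a4 | [6 5 1]
8 | fire a1 | [5 5 3]
9 | fire a2 | [4 6 1]

4 6 1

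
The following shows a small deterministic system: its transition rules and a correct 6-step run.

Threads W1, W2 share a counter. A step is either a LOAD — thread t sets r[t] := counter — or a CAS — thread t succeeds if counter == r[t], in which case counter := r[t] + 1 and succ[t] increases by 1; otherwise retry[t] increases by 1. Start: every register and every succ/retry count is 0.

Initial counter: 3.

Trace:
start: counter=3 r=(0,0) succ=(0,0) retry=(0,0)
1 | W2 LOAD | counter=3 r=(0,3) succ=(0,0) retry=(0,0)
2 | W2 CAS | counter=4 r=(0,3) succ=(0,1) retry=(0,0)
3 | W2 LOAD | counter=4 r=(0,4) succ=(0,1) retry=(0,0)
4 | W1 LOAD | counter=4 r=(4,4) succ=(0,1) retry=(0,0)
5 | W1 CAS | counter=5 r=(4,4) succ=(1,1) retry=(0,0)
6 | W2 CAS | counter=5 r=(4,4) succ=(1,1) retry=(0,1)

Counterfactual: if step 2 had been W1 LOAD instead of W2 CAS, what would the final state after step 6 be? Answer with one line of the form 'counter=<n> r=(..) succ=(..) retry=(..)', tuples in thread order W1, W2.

(re-executing from step 2 with the substitution; state before step 2: counter=3 r=(0,3) succ=(0,0) retry=(0,0))
2 | W1 LOAD | counter=3 r=(3,3) succ=(0,0) retry=(0,0)
3 | W2 LOAD | counter=3 r=(3,3) succ=(0,0) retry=(0,0)
4 | W1 LOAD | counter=3 r=(3,3) succ=(0,0) retry=(0,0)
5 | W1 CAS | counter=4 r=(3,3) succ=(1,0) retry=(0,0)
6 | W2 CAS | counter=4 r=(3,3) succ=(1,0) retry=(0,1)

counter=4 r=(3,3) succ=(1,0) retry=(0,1)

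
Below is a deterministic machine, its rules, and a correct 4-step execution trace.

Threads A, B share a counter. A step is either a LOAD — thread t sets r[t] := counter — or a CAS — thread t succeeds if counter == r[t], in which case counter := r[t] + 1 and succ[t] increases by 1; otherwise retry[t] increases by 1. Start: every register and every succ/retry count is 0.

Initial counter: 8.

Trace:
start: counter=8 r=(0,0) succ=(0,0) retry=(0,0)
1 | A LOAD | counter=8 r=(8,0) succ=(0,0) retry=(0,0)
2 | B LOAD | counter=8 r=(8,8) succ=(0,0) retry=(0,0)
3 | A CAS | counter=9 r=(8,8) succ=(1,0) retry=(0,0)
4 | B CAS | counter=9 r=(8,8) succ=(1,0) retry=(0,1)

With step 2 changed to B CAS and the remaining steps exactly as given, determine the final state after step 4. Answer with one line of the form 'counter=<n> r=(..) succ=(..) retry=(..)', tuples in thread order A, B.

(re-executing from step 2 with the substitution; state before step 2: counter=8 r=(8,0) succ=(0,0) retry=(0,0))
2 | B CAS | counter=8 r=(8,0) succ=(0,0) retry=(0,1)
3 | A CAS | counter=9 r=(8,0) succ=(1,0) retry=(0,1)
4 | B CAS | counter=9 r=(8,0) succ=(1,0) retry=(0,2)

counter=9 r=(8,0) succ=(1,0) retry=(0,2)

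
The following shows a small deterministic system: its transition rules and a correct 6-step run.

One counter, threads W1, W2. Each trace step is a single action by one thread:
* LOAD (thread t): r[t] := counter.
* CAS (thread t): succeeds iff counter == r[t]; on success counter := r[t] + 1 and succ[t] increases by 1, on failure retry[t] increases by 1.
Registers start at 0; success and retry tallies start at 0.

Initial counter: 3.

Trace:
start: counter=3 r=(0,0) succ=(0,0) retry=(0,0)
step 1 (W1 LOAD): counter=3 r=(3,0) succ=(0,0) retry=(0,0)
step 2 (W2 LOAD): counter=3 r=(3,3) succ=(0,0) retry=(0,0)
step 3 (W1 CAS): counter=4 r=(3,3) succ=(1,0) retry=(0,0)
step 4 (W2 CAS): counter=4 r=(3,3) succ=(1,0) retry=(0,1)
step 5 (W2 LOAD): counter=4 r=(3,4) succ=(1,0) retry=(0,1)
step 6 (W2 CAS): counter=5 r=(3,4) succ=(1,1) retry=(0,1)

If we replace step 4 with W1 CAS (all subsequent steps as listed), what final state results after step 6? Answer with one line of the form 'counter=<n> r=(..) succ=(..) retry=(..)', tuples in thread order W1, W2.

counter=5 r=(3,4) succ=(1,1) retry=(1,0)

(re-executing from step 4 with the substitution; state before step 4: counter=4 r=(3,3) succ=(1,0) retry=(0,0))
step 4 (W1 CAS): counter=4 r=(3,3) succ=(1,0) retry=(1,0)
step 5 (W2 LOAD): counter=4 r=(3,4) succ=(1,0) retry=(1,0)
step 6 (W2 CAS): counter=5 r=(3,4) succ=(1,1) retry=(1,0)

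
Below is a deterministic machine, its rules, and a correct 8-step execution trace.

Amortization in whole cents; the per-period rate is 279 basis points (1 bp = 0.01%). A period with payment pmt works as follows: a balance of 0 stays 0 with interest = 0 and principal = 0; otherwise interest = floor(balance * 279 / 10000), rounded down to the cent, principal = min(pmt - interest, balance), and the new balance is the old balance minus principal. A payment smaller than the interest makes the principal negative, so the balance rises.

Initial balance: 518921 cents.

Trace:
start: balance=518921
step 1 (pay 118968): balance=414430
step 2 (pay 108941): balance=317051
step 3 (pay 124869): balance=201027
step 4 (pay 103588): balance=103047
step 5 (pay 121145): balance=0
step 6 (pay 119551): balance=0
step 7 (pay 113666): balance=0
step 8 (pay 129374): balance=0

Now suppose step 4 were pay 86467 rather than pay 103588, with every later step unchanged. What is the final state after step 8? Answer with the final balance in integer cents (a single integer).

(re-executing from step 4 with the substitution; state before step 4: balance=201027)
step 4 (pay 86467): balance=120168
step 5 (pay 121145): balance=2375
step 6 (pay 119551): balance=0
step 7 (pay 113666): balance=0
step 8 (pay 129374): balance=0

0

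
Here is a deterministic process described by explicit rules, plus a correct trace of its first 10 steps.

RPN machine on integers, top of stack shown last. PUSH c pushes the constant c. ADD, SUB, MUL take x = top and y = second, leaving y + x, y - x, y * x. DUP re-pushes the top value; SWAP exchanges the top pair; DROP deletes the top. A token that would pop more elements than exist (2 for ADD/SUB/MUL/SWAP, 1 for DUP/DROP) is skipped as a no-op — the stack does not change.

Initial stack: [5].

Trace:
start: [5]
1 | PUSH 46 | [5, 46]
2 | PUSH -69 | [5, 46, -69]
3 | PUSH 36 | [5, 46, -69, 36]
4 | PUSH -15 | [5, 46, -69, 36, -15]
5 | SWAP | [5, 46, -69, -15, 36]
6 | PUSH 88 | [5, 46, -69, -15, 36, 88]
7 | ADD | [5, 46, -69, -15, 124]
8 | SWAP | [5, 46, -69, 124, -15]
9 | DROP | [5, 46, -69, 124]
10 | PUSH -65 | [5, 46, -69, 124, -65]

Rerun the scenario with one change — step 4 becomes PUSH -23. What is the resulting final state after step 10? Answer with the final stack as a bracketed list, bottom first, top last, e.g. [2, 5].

[5, 46, -69, 124, -65]

(re-executing from step 4 with the substitution; state before step 4: [5, 46, -69, 36])
4 | PUSH -23 | [5, 46, -69, 36, -23]
5 | SWAP | [5, 46, -69, -23, 36]
6 | PUSH 88 | [5, 46, -69, -23, 36, 88]
7 | ADD | [5, 46, -69, -23, 124]
8 | SWAP | [5, 46, -69, 124, -23]
9 | DROP | [5, 46, -69, 124]
10 | PUSH -65 | [5, 46, -69, 124, -65]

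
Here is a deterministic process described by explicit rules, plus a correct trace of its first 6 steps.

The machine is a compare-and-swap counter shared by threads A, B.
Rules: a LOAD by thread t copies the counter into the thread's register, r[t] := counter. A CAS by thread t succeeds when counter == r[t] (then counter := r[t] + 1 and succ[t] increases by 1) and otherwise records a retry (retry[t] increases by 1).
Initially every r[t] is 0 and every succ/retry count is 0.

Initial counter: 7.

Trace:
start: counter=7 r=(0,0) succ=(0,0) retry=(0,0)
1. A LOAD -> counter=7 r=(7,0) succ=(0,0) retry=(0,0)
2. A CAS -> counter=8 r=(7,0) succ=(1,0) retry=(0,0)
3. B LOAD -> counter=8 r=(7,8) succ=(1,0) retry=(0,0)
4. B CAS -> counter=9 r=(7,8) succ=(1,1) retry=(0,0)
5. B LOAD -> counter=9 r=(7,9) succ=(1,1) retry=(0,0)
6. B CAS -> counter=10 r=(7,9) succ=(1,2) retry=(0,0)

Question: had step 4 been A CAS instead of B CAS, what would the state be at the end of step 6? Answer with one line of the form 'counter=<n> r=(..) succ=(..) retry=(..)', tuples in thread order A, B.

(re-executing from step 4 with the substitution; state before step 4: counter=8 r=(7,8) succ=(1,0) retry=(0,0))
4. A CAS -> counter=8 r=(7,8) succ=(1,0) retry=(1,0)
5. B LOAD -> counter=8 r=(7,8) succ=(1,0) retry=(1,0)
6. B CAS -> counter=9 r=(7,8) succ=(1,1) retry=(1,0)

counter=9 r=(7,8) succ=(1,1) retry=(1,0)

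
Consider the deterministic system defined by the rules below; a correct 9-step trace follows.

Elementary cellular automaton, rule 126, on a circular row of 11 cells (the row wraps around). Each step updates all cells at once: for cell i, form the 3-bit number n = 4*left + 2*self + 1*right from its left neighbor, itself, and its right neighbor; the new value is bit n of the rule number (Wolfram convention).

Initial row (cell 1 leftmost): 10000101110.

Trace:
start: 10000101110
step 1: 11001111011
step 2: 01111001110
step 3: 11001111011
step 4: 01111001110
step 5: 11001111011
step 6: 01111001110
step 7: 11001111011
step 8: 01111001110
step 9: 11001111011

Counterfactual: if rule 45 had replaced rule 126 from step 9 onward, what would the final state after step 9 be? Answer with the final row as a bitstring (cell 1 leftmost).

01000001000

(re-executing step 9 under rule 45; state before step 9: 01111001110)
step 9: 01000001000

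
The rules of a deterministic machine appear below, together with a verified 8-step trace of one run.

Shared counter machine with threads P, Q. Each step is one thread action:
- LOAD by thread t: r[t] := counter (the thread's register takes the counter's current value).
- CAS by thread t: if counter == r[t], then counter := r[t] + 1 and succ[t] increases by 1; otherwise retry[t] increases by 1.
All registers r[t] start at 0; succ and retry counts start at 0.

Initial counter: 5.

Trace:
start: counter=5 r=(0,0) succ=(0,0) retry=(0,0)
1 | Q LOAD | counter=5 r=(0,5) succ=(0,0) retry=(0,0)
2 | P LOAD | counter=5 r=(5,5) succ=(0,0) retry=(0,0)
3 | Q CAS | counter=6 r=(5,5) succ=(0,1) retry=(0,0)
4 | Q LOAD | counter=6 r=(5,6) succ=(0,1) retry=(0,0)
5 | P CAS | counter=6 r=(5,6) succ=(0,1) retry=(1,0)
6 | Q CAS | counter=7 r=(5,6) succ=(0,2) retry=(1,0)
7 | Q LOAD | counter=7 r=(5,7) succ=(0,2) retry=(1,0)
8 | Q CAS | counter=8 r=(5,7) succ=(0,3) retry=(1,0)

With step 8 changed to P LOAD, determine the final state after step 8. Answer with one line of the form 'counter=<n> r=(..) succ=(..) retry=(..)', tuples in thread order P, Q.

counter=7 r=(7,7) succ=(0,2) retry=(1,0)

(re-executing from step 8 with the substitution; state before step 8: counter=7 r=(5,7) succ=(0,2) retry=(1,0))
8 | P LOAD | counter=7 r=(7,7) succ=(0,2) retry=(1,0)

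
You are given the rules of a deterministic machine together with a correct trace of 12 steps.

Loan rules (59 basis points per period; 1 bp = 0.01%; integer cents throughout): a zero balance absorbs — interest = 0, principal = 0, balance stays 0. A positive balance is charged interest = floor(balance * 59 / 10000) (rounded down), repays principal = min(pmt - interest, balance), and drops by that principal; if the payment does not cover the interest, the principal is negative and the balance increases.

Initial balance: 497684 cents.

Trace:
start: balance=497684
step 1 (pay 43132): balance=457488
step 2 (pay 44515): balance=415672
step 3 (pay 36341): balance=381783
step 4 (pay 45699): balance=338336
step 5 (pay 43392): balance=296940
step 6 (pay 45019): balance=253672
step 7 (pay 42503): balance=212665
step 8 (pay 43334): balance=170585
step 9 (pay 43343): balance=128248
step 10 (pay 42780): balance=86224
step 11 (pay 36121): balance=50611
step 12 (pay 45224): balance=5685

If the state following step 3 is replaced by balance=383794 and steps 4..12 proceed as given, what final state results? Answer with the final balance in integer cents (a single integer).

7806

state after step 3 := balance=383794
step 4 (pay 45699): balance=340359
step 5 (pay 43392): balance=298975
step 6 (pay 45019): balance=255719
step 7 (pay 42503): balance=214724
step 8 (pay 43334): balance=172656
step 9 (pay 43343): balance=130331
step 10 (pay 42780): balance=88319
step 11 (pay 36121): balance=52719
step 12 (pay 45224): balance=7806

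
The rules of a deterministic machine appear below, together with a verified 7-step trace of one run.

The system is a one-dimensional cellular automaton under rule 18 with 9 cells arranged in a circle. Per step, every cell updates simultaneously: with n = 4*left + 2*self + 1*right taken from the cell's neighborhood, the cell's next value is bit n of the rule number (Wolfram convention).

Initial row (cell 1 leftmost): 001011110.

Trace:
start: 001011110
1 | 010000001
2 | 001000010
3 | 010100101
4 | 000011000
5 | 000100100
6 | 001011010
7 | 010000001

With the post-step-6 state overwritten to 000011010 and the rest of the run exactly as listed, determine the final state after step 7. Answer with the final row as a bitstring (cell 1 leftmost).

state after step 6 := 000011010
7 | 000100001

000100001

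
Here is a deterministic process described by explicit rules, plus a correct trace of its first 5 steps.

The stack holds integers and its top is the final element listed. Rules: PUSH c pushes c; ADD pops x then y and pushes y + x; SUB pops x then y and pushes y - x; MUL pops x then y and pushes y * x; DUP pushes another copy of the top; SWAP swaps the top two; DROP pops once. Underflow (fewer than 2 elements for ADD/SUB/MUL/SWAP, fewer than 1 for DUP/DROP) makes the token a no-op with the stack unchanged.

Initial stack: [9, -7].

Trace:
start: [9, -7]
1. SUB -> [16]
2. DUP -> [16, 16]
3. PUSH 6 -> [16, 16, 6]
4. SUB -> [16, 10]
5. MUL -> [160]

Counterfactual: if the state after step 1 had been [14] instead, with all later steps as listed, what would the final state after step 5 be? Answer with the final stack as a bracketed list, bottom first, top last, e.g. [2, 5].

[112]

state after step 1 := [14]
2. DUP -> [14, 14]
3. PUSH 6 -> [14, 14, 6]
4. SUB -> [14, 8]
5. MUL -> [112]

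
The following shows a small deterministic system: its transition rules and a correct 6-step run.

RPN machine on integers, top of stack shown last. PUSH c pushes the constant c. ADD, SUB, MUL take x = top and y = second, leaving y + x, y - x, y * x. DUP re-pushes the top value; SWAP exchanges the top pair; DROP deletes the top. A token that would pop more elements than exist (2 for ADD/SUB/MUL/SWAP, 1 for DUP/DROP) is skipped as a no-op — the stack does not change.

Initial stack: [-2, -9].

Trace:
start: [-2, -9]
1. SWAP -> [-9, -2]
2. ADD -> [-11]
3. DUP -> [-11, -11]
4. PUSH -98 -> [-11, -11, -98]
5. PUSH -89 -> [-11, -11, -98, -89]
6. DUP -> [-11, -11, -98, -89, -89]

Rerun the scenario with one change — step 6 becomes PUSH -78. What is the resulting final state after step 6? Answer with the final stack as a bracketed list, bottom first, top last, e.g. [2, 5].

[-11, -11, -98, -89, -78]

(re-executing from step 6 with the substitution; state before step 6: [-11, -11, -98, -89])
6. PUSH -78 -> [-11, -11, -98, -89, -78]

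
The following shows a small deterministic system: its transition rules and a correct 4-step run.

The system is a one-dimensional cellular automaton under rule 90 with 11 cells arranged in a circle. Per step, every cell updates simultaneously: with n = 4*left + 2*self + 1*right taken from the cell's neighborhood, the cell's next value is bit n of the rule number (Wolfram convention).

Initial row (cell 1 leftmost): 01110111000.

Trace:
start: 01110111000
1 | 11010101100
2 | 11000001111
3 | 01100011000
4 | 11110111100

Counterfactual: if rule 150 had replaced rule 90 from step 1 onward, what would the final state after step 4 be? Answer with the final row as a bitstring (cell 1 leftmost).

(re-executing steps 1..4 under rule 150; state before step 1: 01110111000)
1 | 10100010100
2 | 10110110111
3 | 00000000011
4 | 10000000100

10000000100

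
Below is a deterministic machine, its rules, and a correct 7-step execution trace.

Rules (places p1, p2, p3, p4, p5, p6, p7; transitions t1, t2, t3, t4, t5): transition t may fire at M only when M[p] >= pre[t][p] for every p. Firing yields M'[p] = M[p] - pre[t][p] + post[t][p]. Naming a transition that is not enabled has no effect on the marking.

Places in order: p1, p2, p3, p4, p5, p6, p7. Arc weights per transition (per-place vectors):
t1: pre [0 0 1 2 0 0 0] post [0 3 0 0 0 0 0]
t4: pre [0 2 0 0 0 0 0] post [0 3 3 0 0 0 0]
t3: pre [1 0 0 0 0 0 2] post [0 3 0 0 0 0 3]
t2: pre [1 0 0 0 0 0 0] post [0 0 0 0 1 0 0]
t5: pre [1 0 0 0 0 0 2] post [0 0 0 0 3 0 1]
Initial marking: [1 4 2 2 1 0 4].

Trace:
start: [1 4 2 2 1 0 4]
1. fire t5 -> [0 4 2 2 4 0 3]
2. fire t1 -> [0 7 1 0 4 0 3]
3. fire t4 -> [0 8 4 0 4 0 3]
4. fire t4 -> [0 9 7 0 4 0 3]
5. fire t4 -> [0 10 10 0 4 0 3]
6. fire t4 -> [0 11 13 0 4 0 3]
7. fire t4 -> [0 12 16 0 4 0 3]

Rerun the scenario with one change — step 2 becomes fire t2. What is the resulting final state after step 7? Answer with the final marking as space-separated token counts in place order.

0 9 17 2 4 0 3

(re-executing from step 2 with the substitution; state before step 2: [0 4 2 2 4 0 3])
2. fire t2 -> [0 4 2 2 4 0 3]
3. fire t4 -> [0 5 5 2 4 0 3]
4. fire t4 -> [0 6 8 2 4 0 3]
5. fire t4 -> [0 7 11 2 4 0 3]
6. fire t4 -> [0 8 14 2 4 0 3]
7. fire t4 -> [0 9 17 2 4 0 3]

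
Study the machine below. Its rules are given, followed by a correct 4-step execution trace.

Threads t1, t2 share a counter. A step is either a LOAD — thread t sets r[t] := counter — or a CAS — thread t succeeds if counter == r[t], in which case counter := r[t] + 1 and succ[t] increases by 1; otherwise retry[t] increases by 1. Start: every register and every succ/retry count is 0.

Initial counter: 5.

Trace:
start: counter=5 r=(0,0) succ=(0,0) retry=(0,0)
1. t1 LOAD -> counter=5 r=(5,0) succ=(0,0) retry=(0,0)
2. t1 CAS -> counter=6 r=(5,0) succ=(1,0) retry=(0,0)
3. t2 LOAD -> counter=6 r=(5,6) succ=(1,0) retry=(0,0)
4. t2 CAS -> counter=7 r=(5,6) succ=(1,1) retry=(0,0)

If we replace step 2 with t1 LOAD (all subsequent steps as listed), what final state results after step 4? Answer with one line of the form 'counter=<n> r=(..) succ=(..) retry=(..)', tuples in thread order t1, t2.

(re-executing from step 2 with the substitution; state before step 2: counter=5 r=(5,0) succ=(0,0) retry=(0,0))
2. t1 LOAD -> counter=5 r=(5,0) succ=(0,0) retry=(0,0)
3. t2 LOAD -> counter=5 r=(5,5) succ=(0,0) retry=(0,0)
4. t2 CAS -> counter=6 r=(5,5) succ=(0,1) retry=(0,0)

counter=6 r=(5,5) succ=(0,1) retry=(0,0)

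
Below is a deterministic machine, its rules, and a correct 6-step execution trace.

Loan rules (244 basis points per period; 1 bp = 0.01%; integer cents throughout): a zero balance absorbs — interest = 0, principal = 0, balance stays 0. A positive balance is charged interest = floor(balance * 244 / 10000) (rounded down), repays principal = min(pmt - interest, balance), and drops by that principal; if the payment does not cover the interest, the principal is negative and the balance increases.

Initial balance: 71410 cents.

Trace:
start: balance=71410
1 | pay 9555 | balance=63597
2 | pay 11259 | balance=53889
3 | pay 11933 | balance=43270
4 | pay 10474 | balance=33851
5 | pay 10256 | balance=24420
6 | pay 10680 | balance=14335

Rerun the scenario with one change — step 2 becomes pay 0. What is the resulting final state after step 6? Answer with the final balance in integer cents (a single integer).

26736

(re-executing from step 2 with the substitution; state before step 2: balance=63597)
2 | pay 0 | balance=65148
3 | pay 11933 | balance=54804
4 | pay 10474 | balance=45667
5 | pay 10256 | balance=36525
6 | pay 10680 | balance=26736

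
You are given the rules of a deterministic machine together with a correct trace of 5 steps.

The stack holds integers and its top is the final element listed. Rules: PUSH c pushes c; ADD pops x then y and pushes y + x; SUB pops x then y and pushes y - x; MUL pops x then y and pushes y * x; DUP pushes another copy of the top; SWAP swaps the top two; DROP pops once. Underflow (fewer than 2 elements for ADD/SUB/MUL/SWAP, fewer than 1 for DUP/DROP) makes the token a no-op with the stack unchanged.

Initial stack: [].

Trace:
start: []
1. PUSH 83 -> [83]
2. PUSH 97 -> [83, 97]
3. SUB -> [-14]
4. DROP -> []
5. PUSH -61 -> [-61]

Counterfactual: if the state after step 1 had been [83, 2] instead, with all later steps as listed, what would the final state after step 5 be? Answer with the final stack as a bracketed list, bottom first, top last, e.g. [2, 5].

[83, -61]

state after step 1 := [83, 2]
2. PUSH 97 -> [83, 2, 97]
3. SUB -> [83, -95]
4. DROP -> [83]
5. PUSH -61 -> [83, -61]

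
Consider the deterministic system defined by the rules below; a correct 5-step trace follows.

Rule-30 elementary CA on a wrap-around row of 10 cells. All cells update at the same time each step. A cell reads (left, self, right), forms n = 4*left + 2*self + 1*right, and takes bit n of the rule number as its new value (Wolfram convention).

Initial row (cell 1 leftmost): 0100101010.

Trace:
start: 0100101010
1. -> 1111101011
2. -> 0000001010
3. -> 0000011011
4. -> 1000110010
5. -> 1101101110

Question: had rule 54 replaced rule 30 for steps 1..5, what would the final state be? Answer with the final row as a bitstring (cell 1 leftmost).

0000000000

(re-executing steps 1..5 under rule 54; state before step 1: 0100101010)
1. -> 1111111111
2. -> 0000000000
3. -> 0000000000
4. -> 0000000000
5. -> 0000000000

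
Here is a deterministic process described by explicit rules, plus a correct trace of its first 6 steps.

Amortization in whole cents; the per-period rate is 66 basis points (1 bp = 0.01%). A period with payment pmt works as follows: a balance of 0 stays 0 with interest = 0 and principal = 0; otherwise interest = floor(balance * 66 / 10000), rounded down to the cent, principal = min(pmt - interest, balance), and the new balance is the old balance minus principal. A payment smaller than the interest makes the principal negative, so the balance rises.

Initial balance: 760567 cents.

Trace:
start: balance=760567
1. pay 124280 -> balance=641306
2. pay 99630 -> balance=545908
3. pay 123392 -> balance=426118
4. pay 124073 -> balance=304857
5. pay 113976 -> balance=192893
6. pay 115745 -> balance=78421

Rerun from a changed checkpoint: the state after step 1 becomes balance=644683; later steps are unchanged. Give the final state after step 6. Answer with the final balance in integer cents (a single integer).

81909

state after step 1 := balance=644683
2. pay 99630 -> balance=549307
3. pay 123392 -> balance=429540
4. pay 124073 -> balance=308301
5. pay 113976 -> balance=196359
6. pay 115745 -> balance=81909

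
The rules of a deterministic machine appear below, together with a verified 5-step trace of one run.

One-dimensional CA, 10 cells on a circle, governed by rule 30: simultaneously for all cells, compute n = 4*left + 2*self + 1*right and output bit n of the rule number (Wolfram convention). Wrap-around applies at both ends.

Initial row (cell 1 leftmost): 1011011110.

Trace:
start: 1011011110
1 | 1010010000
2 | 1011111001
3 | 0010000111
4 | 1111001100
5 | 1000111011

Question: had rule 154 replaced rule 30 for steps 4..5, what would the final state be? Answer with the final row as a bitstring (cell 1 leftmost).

(re-executing steps 4..5 under rule 154; state before step 4: 0010000111)
4 | 1101001110
5 | 1000111100

1000111100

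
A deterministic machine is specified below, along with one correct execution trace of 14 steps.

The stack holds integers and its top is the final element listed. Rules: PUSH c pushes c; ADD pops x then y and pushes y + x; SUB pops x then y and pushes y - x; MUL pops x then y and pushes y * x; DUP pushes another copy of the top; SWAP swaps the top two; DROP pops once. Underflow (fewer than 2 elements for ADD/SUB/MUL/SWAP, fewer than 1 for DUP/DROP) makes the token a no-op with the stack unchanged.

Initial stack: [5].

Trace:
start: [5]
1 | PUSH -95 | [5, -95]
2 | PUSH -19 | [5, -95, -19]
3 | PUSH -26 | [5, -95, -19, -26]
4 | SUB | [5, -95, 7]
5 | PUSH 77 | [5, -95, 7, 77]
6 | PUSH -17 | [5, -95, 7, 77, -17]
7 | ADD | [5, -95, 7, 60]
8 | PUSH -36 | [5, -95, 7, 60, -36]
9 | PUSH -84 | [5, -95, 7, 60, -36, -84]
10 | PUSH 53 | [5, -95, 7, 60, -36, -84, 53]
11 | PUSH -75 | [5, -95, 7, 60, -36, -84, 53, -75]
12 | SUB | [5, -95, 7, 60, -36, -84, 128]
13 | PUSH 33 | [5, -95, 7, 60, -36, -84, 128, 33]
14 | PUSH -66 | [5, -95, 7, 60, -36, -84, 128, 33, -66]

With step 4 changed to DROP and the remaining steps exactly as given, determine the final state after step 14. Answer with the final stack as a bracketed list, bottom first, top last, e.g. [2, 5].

(re-executing from step 4 with the substitution; state before step 4: [5, -95, -19, -26])
4 | DROP | [5, -95, -19]
5 | PUSH 77 | [5, -95, -19, 77]
6 | PUSH -17 | [5, -95, -19, 77, -17]
7 | ADD | [5, -95, -19, 60]
8 | PUSH -36 | [5, -95, -19, 60, -36]
9 | PUSH -84 | [5, -95, -19, 60, -36, -84]
10 | PUSH 53 | [5, -95, -19, 60, -36, -84, 53]
11 | PUSH -75 | [5, -95, -19, 60, -36, -84, 53, -75]
12 | SUB | [5, -95, -19, 60, -36, -84, 128]
13 | PUSH 33 | [5, -95, -19, 60, -36, -84, 128, 33]
14 | PUSH -66 | [5, -95, -19, 60, -36, -84, 128, 33, -66]

[5, -95, -19, 60, -36, -84, 128, 33, -66]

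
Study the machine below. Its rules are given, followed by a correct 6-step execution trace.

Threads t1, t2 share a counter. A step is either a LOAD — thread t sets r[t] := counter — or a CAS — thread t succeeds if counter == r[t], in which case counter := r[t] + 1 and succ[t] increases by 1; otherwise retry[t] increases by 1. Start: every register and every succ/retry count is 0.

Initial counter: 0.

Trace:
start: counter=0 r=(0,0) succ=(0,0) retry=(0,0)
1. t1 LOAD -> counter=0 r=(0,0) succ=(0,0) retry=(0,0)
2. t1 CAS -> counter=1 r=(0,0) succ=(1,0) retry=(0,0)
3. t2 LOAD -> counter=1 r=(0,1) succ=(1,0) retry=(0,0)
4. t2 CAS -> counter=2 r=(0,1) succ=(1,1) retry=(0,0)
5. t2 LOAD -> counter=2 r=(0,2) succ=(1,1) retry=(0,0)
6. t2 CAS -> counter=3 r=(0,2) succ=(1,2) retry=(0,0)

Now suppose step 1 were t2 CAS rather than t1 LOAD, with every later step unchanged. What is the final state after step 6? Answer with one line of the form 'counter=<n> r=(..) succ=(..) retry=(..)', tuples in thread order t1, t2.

counter=3 r=(0,2) succ=(0,3) retry=(1,0)

(re-executing from step 1 with the substitution; state before step 1: counter=0 r=(0,0) succ=(0,0) retry=(0,0))
1. t2 CAS -> counter=1 r=(0,0) succ=(0,1) retry=(0,0)
2. t1 CAS -> counter=1 r=(0,0) succ=(0,1) retry=(1,0)
3. t2 LOAD -> counter=1 r=(0,1) succ=(0,1) retry=(1,0)
4. t2 CAS -> counter=2 r=(0,1) succ=(0,2) retry=(1,0)
5. t2 LOAD -> counter=2 r=(0,2) succ=(0,2) retry=(1,0)
6. t2 CAS -> counter=3 r=(0,2) succ=(0,3) retry=(1,0)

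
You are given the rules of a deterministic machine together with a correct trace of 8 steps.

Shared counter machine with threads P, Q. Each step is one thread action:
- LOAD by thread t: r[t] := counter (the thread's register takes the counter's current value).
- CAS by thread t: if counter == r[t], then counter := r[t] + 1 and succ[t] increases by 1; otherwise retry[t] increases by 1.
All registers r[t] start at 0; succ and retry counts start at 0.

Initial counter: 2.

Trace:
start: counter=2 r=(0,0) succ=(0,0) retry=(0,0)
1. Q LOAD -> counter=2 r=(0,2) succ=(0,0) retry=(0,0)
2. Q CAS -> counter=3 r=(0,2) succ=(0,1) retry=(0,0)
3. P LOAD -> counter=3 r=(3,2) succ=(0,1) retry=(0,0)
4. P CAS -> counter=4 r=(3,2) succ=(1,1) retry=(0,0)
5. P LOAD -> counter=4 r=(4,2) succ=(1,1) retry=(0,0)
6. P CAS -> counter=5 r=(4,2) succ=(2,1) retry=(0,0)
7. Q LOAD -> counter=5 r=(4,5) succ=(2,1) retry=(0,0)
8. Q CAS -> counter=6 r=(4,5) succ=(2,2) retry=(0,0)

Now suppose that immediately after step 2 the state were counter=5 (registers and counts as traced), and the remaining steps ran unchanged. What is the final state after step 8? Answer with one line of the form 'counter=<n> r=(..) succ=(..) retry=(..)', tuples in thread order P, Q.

state after step 2 := counter=5 r=(0,2) succ=(0,1) retry=(0,0)
3. P LOAD -> counter=5 r=(5,2) succ=(0,1) retry=(0,0)
4. P CAS -> counter=6 r=(5,2) succ=(1,1) retry=(0,0)
5. P LOAD -> counter=6 r=(6,2) succ=(1,1) retry=(0,0)
6. P CAS -> counter=7 r=(6,2) succ=(2,1) retry=(0,0)
7. Q LOAD -> counter=7 r=(6,7) succ=(2,1) retry=(0,0)
8. Q CAS -> counter=8 r=(6,7) succ=(2,2) retry=(0,0)

counter=8 r=(6,7) succ=(2,2) retry=(0,0)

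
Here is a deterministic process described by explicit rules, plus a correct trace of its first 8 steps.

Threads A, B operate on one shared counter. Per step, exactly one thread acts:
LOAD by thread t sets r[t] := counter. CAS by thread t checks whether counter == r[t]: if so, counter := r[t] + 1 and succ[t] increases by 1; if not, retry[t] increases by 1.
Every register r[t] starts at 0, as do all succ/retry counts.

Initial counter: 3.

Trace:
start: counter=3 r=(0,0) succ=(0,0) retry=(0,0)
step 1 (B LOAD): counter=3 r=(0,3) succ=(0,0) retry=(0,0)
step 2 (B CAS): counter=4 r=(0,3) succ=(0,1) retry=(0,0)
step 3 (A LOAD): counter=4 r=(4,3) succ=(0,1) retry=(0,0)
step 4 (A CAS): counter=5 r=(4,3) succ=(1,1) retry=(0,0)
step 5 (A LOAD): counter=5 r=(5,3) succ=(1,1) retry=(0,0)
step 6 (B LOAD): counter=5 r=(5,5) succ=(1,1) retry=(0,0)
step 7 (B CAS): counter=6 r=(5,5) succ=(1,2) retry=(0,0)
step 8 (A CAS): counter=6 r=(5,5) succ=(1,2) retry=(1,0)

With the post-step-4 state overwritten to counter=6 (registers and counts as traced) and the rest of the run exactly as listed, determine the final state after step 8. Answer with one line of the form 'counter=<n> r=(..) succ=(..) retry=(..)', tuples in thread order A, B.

state after step 4 := counter=6 r=(4,3) succ=(1,1) retry=(0,0)
step 5 (A LOAD): counter=6 r=(6,3) succ=(1,1) retry=(0,0)
step 6 (B LOAD): counter=6 r=(6,6) succ=(1,1) retry=(0,0)
step 7 (B CAS): counter=7 r=(6,6) succ=(1,2) retry=(0,0)
step 8 (A CAS): counter=7 r=(6,6) succ=(1,2) retry=(1,0)

counter=7 r=(6,6) succ=(1,2) retry=(1,0)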